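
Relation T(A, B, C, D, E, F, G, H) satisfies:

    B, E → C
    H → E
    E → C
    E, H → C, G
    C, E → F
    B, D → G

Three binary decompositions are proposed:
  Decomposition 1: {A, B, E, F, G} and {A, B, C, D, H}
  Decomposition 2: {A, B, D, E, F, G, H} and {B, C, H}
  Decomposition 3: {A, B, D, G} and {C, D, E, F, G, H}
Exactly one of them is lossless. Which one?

Decomposition 1: common = {A, B}, closure = {A, B} → lossy.
Decomposition 2: common = {B, H}, closure = {B, C, E, F, G, H} → lossless.
Decomposition 3: common = {D, G}, closure = {D, G} → lossy.

Decomposition 2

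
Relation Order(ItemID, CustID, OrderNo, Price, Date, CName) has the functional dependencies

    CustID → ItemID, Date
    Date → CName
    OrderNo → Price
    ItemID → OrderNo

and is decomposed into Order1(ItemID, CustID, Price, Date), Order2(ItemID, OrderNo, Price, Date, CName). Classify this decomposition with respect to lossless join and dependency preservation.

Lossless test: (ItemID, Price, Date)⁺ = {ItemID, OrderNo, Price, Date, CName}, which contains all of one fragment — lossless.
Dependency preservation: every FD's attributes lie within a single fragment, so each can be enforced locally — preserved.

lossless and dependency-preserving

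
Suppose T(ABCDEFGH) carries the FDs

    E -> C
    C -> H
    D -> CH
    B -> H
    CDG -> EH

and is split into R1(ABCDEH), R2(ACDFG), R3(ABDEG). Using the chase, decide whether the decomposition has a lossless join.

No

Chase test. Columns are ABCDEFGH; row i has aⱼ where attribute j ∈ Ri, else bᵢⱼ.
Initial tableau (one row per fragment):
  row 1: a1 a2 a3 a4 a5 b16 b17 a8
  row 2: a1 b22 a3 a4 b25 a6 a7 b28
  row 3: a1 a2 b33 a4 a5 b36 a7 b38
Rows 1 and 3 agree on E; apply E→C and equate their C entries.
Rows 1 and 2 agree on C; apply C→H and equate their H entries.
Rows 1 and 3 agree on C; apply C→H and equate their H entries.
Rows 2 and 3 agree on CDG; apply CDG→EH and equate their EH entries.
No row becomes fully distinguished — the join is lossy.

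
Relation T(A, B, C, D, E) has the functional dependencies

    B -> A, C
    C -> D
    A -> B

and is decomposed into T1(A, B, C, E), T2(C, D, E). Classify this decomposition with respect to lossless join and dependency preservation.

lossless and dependency-preserving

Lossless test: (C, E)⁺ = {C, D, E}, which contains all of one fragment — lossless.
Dependency preservation: every FD's attributes lie within a single fragment, so each can be enforced locally — preserved.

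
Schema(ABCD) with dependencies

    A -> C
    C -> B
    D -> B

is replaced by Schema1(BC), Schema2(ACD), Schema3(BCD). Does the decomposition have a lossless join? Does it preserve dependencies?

lossless and dependency-preserving

Lossless test (chase): Rows 1 and 2 agree on C; apply C→B and equate their B entries. Row 2 is now all distinguished symbols — the join is lossless.
Dependency preservation: every FD's attributes lie within a single fragment, so each can be enforced locally — preserved.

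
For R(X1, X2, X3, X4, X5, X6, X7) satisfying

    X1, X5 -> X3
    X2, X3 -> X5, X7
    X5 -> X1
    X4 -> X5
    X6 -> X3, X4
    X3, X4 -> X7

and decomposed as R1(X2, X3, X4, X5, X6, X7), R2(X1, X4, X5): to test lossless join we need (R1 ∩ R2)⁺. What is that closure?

R1 ∩ R2 = {X4, X5}.
X5 → X1 applies, adding X1
X1, X5 → X3 applies, adding X3
X3, X4 → X7 applies, adding X7
Closure: {X1, X3, X4, X5, X7}.

X1, X3, X4, X5, X7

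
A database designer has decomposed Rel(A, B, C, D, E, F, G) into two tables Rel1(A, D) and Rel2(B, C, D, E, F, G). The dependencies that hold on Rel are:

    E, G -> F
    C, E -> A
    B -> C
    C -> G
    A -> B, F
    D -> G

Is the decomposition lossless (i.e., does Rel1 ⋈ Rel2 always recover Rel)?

No

Common attributes: Rel1 ∩ Rel2 = {D}.
Closure of {D}: D → G applies, adding G. So (D)⁺ = {D, G}.
The closure contains neither all of Rel1 = {A, D} nor all of Rel2 = {B, C, D, E, F, G}, so the common attributes are not a superkey of either fragment. The join is lossy.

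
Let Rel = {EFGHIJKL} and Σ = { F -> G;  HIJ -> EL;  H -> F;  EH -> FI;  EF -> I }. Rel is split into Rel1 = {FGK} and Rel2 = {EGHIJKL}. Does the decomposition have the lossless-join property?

Common attributes: Rel1 ∩ Rel2 = {GK}.
No dependency enlarges {GK}, so (GK)⁺ = {GK}.
The closure contains neither all of Rel1 = {FGK} nor all of Rel2 = {EGHIJKL}, so the common attributes are not a superkey of either fragment. The join is lossy.

No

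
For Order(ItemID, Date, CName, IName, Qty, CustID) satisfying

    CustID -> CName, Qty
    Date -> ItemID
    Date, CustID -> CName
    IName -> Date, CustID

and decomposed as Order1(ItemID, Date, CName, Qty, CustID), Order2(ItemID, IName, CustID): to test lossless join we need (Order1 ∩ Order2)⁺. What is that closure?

Order1 ∩ Order2 = {ItemID, CustID}.
CustID → CName, Qty applies, adding CName, Qty
Closure: {ItemID, CName, Qty, CustID}.

ItemID, CName, Qty, CustID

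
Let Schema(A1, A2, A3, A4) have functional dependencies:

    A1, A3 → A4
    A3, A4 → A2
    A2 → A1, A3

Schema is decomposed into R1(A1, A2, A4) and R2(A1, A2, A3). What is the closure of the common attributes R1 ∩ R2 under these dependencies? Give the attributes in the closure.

R1 ∩ R2 = {A1, A2}.
A2 → A1, A3 applies, adding A3
A1, A3 → A4 applies, adding A4
Closure: {A1, A2, A3, A4}.

A1, A2, A3, A4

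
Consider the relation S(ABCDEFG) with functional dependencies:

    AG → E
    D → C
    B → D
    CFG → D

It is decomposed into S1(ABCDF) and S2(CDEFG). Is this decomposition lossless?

Common attributes: S1 ∩ S2 = {CDF}.
No dependency enlarges {CDF}, so (CDF)⁺ = {CDF}.
The closure contains neither all of S1 = {ABCDF} nor all of S2 = {CDEFG}, so the common attributes are not a superkey of either fragment. The join is lossy.

No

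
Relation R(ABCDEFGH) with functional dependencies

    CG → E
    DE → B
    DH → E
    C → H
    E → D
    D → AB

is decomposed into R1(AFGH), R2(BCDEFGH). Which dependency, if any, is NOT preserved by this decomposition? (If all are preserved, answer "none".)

D → AB

Check D → AB: no single fragment contains all of {ABD}, and the restricted closure of {D} across the fragments never reaches {AB}.
CG → E is preserved.
DE → B is preserved.
DH → E is preserved.
C → H is preserved.
E → D is preserved.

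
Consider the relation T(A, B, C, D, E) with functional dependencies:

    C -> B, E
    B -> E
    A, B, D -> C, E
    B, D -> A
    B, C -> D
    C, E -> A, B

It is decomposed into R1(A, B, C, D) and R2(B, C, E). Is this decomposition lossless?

Yes

Common attributes: R1 ∩ R2 = {B, C}.
Closure of {B, C}: C → B, E applies, adding E; B, C → D applies, adding D; C, E → A, B applies, adding A. So (B, C)⁺ = {A, B, C, D, E}.
This closure contains every attribute of R1, so R1 ∩ R2 → R1. The join is lossless.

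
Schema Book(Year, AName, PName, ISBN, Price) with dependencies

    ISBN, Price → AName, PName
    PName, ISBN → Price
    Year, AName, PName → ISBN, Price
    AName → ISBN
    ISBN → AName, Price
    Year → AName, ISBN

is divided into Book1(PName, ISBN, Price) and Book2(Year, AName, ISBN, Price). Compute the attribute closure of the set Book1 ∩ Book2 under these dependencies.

Book1 ∩ Book2 = {ISBN, Price}.
ISBN, Price → AName, PName applies, adding AName, PName
Closure: {AName, PName, ISBN, Price}.

AName, PName, ISBN, Price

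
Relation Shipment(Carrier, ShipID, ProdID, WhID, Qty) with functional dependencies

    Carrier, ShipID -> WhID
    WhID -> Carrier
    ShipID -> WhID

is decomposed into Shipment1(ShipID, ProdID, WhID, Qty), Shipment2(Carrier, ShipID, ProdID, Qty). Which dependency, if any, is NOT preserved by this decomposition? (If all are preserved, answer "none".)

WhID -> Carrier

Check WhID → Carrier: no single fragment contains all of {Carrier, WhID}, and the restricted closure of {WhID} across the fragments never reaches {Carrier}.
Carrier, ShipID → WhID is preserved.
ShipID → WhID is preserved.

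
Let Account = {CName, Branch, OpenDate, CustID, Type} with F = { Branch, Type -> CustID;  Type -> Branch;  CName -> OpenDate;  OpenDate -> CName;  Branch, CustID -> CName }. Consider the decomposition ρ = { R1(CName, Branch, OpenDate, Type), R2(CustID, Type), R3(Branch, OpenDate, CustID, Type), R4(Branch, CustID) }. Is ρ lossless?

Chase test. Columns are CName, Branch, OpenDate, CustID, Type; row i has aⱼ where attribute j ∈ Ri, else bᵢⱼ.
Initial tableau (one row per fragment):
  row 1: a1 a2 a3 b14 a5
  row 2: b21 b22 b23 a4 a5
  row 3: b31 a2 a3 a4 a5
  row 4: b41 a2 b43 a4 b45
Rows 1 and 3 agree on Branch, Type; apply Branch, Type→CustID and equate their CustID entries.
Rows 1 and 2 agree on Type; apply Type→Branch and equate their Branch entries.
Rows 1 and 3 agree on OpenDate; apply OpenDate→CName and equate their CName entries.
Rows 1 and 2 agree on Branch, CustID; apply Branch, CustID→CName and equate their CName entries.
Rows 1 and 4 agree on Branch, CustID; apply Branch, CustID→CName and equate their CName entries.
Rows 1 and 2 agree on CName; apply CName→OpenDate and equate their OpenDate entries.
Rows 1 and 4 agree on CName; apply CName→OpenDate and equate their OpenDate entries.
Row 1 is now all distinguished symbols — the join is lossless.

Yes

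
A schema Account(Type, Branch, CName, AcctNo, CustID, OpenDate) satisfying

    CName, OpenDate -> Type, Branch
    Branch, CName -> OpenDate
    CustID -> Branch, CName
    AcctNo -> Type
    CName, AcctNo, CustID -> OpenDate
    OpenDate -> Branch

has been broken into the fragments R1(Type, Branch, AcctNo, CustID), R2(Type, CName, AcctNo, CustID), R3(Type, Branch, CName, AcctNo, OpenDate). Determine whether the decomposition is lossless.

Chase test. Columns are Type, Branch, CName, AcctNo, CustID, OpenDate; row i has aⱼ where attribute j ∈ Ri, else bᵢⱼ.
Initial tableau (one row per fragment):
  row 1: a1 a2 b13 a4 a5 b16
  row 2: a1 b22 a3 a4 a5 b26
  row 3: a1 a2 a3 a4 b35 a6
Rows 1 and 2 agree on CustID; apply CustID→Branch, CName and equate their Branch, CName entries.
Rows 1 and 2 agree on CName, AcctNo, CustID; apply CName, AcctNo, CustID→OpenDate and equate their OpenDate entries.
Rows 1 and 3 agree on Branch, CName; apply Branch, CName→OpenDate and equate their OpenDate entries.
Row 1 is now all distinguished symbols — the join is lossless.

Yes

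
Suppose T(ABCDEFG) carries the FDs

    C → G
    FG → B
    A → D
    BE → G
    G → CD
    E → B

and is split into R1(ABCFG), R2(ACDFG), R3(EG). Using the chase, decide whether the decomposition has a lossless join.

Chase test. Columns are ABCDEFG; row i has aⱼ where attribute j ∈ Ri, else bᵢⱼ.
Initial tableau (one row per fragment):
  row 1: a1 a2 a3 b14 b15 a6 a7
  row 2: a1 b22 a3 a4 b25 a6 a7
  row 3: b31 b32 b33 b34 a5 b36 a7
Rows 1 and 2 agree on FG; apply FG→B and equate their B entries.
Rows 1 and 2 agree on A; apply A→D and equate their D entries.
Rows 1 and 3 agree on G; apply G→CD and equate their CD entries.
No row becomes fully distinguished — the join is lossy.

No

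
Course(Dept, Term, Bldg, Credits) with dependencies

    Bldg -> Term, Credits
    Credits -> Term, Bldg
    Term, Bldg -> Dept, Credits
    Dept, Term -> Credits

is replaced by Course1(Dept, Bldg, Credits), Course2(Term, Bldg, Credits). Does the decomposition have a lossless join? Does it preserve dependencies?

lossless but not dependency-preserving

Lossless test: (Bldg, Credits)⁺ = {Dept, Term, Bldg, Credits}, which contains all of one fragment — lossless.
Dependency preservation: the restricted closure of {Dept, Term} across the fragments never reaches {Credits}, so Dept, Term → Credits cannot be enforced without a join — not preserved.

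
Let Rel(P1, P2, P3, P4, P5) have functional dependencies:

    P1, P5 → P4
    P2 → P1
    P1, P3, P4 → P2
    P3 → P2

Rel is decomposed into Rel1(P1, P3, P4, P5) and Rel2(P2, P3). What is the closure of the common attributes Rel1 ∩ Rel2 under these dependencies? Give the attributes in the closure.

Rel1 ∩ Rel2 = {P3}.
P3 → P2 applies, adding P2
P2 → P1 applies, adding P1
Closure: {P1, P2, P3}.

P1, P2, P3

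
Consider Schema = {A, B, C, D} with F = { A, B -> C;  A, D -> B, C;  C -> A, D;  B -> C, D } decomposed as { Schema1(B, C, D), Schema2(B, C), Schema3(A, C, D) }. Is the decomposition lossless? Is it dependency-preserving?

lossless and dependency-preserving

Lossless test (chase): Rows 1 and 2 agree on C; apply C→A, D and equate their A, D entries. Rows 1 and 3 agree on C; apply C→A, D and equate their A, D entries. Rows 1 and 3 agree on A, D; apply A, D→B, C and equate their B, C entries. Row 1 is now all distinguished symbols — the join is lossless.
Dependency preservation: A, B → C; A, D → B, C are not contained in any single fragment, but the restricted closure of each left-hand side across the fragments still reaches the right-hand side; the remaining FDs each lie inside some fragment. All dependencies are preserved.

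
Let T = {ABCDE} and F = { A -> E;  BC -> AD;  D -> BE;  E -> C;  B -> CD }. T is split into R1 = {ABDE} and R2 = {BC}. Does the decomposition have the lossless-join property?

Common attributes: R1 ∩ R2 = {B}.
Closure of {B}: B → CD applies, adding CD; BC → AD applies, adding A; D → BE applies, adding E. So (B)⁺ = {ABCDE}.
This closure contains every attribute of R1, so R1 ∩ R2 → R1. The join is lossless.

Yes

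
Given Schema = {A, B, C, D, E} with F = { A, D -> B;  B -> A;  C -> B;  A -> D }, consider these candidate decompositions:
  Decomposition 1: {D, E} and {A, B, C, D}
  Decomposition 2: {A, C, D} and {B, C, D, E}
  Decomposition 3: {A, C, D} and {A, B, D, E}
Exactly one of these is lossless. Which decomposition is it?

Decomposition 1: common = {D}, closure = {D} → lossy.
Decomposition 2: common = {C, D}, closure = {A, B, C, D} → lossless.
Decomposition 3: common = {A, D}, closure = {A, B, D} → lossy.

Decomposition 2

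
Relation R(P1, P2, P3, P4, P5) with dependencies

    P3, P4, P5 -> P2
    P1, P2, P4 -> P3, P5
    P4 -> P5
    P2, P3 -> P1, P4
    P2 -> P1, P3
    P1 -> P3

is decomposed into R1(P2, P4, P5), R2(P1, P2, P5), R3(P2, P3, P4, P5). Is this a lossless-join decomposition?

Chase test. Columns are P1, P2, P3, P4, P5; row i has aⱼ where attribute j ∈ Ri, else bᵢⱼ.
Initial tableau (one row per fragment):
  row 1: b11 a2 b13 a4 a5
  row 2: a1 a2 b23 b24 a5
  row 3: b31 a2 a3 a4 a5
Rows 1 and 2 agree on P2; apply P2→P1, P3 and equate their P1, P3 entries.
Rows 1 and 3 agree on P2; apply P2→P1, P3 and equate their P1, P3 entries.
Rows 1 and 2 agree on P2, P3; apply P2, P3→P1, P4 and equate their P1, P4 entries.
Row 1 is now all distinguished symbols — the join is lossless.

Yes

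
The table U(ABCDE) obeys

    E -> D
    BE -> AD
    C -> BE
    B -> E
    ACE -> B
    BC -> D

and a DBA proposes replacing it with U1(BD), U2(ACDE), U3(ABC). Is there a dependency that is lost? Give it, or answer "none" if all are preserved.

Check B → E: no single fragment contains all of {BE}, and the restricted closure of {B} across the fragments never reaches {E}.
E → D is preserved.
BE → AD is preserved.
C → BE is preserved.
ACE → B is preserved.
BC → D is preserved.

B -> E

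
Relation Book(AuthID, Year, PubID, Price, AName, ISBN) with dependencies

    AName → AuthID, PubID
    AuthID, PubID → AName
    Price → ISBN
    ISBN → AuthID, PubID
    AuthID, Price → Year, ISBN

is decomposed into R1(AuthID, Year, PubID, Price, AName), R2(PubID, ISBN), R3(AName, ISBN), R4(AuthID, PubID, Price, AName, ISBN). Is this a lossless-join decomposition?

Chase test. Columns are AuthID, Year, PubID, Price, AName, ISBN; row i has aⱼ where attribute j ∈ Ri, else bᵢⱼ.
Initial tableau (one row per fragment):
  row 1: a1 a2 a3 a4 a5 b16
  row 2: b21 b22 a3 b24 b25 a6
  row 3: b31 b32 b33 b34 a5 a6
  row 4: a1 b42 a3 a4 a5 a6
Rows 1 and 3 agree on AName; apply AName→AuthID, PubID and equate their AuthID, PubID entries.
Rows 1 and 4 agree on Price; apply Price→ISBN and equate their ISBN entries.
Rows 1 and 2 agree on ISBN; apply ISBN→AuthID, PubID and equate their AuthID, PubID entries.
Rows 1 and 4 agree on AuthID, Price; apply AuthID, Price→Year, ISBN and equate their Year, ISBN entries.
Rows 1 and 2 agree on AuthID, PubID; apply AuthID, PubID→AName and equate their AName entries.
Row 1 is now all distinguished symbols — the join is lossless.

Yes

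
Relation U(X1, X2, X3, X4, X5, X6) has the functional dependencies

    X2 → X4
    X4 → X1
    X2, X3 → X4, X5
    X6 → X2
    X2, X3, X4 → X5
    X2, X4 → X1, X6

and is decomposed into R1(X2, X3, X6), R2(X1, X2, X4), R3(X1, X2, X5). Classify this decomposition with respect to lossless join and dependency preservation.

Lossless test (chase): Rows 1 and 2 agree on X2; apply X2→X4 and equate their X4 entries. Rows 1 and 3 agree on X2; apply X2→X4 and equate their X4 entries. Rows 1 and 2 agree on X4; apply X4→X1 and equate their X1 entries. Rows 1 and 2 agree on X2, X4; apply X2, X4→X1, X6 and equate their X1, X6 entries. Rows 1 and 3 agree on X2, X4; apply X2, X4→X1, X6 and equate their X1, X6 entries. No row becomes fully distinguished — the join is lossy.
Dependency preservation: the restricted closure of {X2, X3} across the fragments never reaches {X4, X5}, so X2, X3 → X4, X5 cannot be enforced without a join — not preserved.

lossy and not dependency-preserving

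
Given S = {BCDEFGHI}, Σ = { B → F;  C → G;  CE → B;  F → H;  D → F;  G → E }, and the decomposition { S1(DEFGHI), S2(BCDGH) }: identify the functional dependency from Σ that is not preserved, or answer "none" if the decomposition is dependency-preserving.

Check B → F: no single fragment contains all of {BF}, and the restricted closure of {B} across the fragments never reaches {F}.
C → G is preserved.
CE → B is preserved.
F → H is preserved.
D → F is preserved.
G → E is preserved.

B → F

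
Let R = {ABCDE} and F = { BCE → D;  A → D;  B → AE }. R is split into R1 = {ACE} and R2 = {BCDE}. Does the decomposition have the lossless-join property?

Common attributes: R1 ∩ R2 = {CE}.
No dependency enlarges {CE}, so (CE)⁺ = {CE}.
The closure contains neither all of R1 = {ACE} nor all of R2 = {BCDE}, so the common attributes are not a superkey of either fragment. The join is lossy.

No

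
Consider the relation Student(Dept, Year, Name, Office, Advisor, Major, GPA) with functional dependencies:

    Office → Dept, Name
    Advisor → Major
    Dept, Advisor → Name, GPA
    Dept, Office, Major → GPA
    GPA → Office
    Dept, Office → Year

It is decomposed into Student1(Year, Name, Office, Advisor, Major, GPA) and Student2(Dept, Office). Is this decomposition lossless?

Yes

Common attributes: Student1 ∩ Student2 = {Office}.
Closure of {Office}: Office → Dept, Name applies, adding Dept, Name; Dept, Office → Year applies, adding Year. So (Office)⁺ = {Dept, Year, Name, Office}.
This closure contains every attribute of Student2, so Student1 ∩ Student2 → Student2. The join is lossless.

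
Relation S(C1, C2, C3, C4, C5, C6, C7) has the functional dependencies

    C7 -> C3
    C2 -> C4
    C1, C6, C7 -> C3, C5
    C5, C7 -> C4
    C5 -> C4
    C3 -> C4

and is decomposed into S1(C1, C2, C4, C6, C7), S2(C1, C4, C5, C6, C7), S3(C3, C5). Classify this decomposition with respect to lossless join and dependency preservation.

lossy and not dependency-preserving

Lossless test (chase): Rows 1 and 2 agree on C7; apply C7→C3 and equate their C3 entries. Rows 1 and 2 agree on C1, C6, C7; apply C1, C6, C7→C3, C5 and equate their C3, C5 entries. Rows 1 and 3 agree on C5; apply C5→C4 and equate their C4 entries. No row becomes fully distinguished — the join is lossy.
Dependency preservation: the restricted closure of {C7} across the fragments never reaches {C3}, so C7 → C3 cannot be enforced without a join — not preserved.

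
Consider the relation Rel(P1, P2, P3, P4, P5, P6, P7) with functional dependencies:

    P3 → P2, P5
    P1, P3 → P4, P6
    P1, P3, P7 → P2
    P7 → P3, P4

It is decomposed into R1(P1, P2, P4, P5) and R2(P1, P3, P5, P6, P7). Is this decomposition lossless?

No

Common attributes: R1 ∩ R2 = {P1, P5}.
No dependency enlarges {P1, P5}, so (P1, P5)⁺ = {P1, P5}.
The closure contains neither all of R1 = {P1, P2, P4, P5} nor all of R2 = {P1, P3, P5, P6, P7}, so the common attributes are not a superkey of either fragment. The join is lossy.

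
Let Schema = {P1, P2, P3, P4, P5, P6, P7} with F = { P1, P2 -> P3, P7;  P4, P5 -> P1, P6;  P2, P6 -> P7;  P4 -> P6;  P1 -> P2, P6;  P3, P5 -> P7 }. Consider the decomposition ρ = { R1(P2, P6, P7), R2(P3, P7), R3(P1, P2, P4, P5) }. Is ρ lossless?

Chase test. Columns are P1, P2, P3, P4, P5, P6, P7; row i has aⱼ where attribute j ∈ Ri, else bᵢⱼ.
Initial tableau (one row per fragment):
  row 1: b11 a2 b13 b14 b15 a6 a7
  row 2: b21 b22 a3 b24 b25 b26 a7
  row 3: a1 a2 b33 a4 a5 b36 b37
No row becomes fully distinguished — the join is lossy.

No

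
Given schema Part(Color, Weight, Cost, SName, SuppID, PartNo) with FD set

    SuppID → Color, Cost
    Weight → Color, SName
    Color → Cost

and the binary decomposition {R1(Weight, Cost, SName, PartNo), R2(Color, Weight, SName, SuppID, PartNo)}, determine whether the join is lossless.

Yes

Common attributes: R1 ∩ R2 = {Weight, SName, PartNo}.
Closure of {Weight, SName, PartNo}: Weight → Color, SName applies, adding Color; Color → Cost applies, adding Cost. So (Weight, SName, PartNo)⁺ = {Color, Weight, Cost, SName, PartNo}.
This closure contains every attribute of R1, so R1 ∩ R2 → R1. The join is lossless.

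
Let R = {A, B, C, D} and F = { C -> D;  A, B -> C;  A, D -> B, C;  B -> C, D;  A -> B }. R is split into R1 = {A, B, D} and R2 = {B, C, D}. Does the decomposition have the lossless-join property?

Yes

Common attributes: R1 ∩ R2 = {B, D}.
Closure of {B, D}: B → C, D applies, adding C. So (B, D)⁺ = {B, C, D}.
This closure contains every attribute of R2, so R1 ∩ R2 → R2. The join is lossless.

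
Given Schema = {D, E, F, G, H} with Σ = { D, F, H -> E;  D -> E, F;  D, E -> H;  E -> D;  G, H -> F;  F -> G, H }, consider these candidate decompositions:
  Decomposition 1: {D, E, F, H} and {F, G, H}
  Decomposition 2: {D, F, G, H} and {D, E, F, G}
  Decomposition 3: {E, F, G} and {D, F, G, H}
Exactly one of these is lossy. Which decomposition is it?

Decomposition 3

Decomposition 1: common = {F, H}, closure = {F, G, H} → lossless.
Decomposition 2: common = {D, F, G}, closure = {D, E, F, G, H} → lossless.
Decomposition 3: common = {F, G}, closure = {F, G, H} → lossy.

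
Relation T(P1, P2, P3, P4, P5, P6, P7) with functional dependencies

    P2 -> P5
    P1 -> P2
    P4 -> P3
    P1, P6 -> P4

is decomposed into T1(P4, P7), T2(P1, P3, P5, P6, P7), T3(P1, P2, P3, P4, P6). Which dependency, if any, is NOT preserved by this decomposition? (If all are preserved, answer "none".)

Check P2 → P5: no single fragment contains all of {P2, P5}, and the restricted closure of {P2} across the fragments never reaches {P5}.
P1 → P2 is preserved.
P4 → P3 is preserved.
P1, P6 → P4 is preserved.

P2 -> P5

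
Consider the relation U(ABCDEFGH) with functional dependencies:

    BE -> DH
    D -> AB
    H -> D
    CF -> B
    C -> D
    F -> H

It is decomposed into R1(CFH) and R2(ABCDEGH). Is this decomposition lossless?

Common attributes: R1 ∩ R2 = {CH}.
Closure of {CH}: H → D applies, adding D; D → AB applies, adding AB. So (CH)⁺ = {ABCDH}.
The closure contains neither all of R1 = {CFH} nor all of R2 = {ABCDEGH}, so the common attributes are not a superkey of either fragment. The join is lossy.

No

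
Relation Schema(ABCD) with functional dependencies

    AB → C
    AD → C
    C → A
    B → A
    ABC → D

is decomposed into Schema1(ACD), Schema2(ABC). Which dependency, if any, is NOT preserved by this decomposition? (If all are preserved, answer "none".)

Check ABC → D: no single fragment contains all of {ABCD}, and the restricted closure of {ABC} across the fragments never reaches {D}.
AB → C is preserved.
AD → C is preserved.
C → A is preserved.
B → A is preserved.

ABC → D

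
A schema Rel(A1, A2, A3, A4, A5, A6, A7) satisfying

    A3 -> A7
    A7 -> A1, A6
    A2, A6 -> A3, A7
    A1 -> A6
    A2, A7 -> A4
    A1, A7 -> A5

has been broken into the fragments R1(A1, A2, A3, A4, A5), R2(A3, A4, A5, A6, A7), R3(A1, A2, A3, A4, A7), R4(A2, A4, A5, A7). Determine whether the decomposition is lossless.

Yes

Chase test. Columns are A1, A2, A3, A4, A5, A6, A7; row i has aⱼ where attribute j ∈ Ri, else bᵢⱼ.
Initial tableau (one row per fragment):
  row 1: a1 a2 a3 a4 a5 b16 b17
  row 2: b21 b22 a3 a4 a5 a6 a7
  row 3: a1 a2 a3 a4 b35 b36 a7
  row 4: b41 a2 b43 a4 a5 b46 a7
Rows 1 and 2 agree on A3; apply A3→A7 and equate their A7 entries.
Rows 1 and 2 agree on A7; apply A7→A1, A6 and equate their A1, A6 entries.
Rows 1 and 3 agree on A7; apply A7→A1, A6 and equate their A1, A6 entries.
Rows 1 and 4 agree on A7; apply A7→A1, A6 and equate their A1, A6 entries.
Rows 1 and 4 agree on A2, A6; apply A2, A6→A3, A7 and equate their A3, A7 entries.
Rows 1 and 3 agree on A1, A7; apply A1, A7→A5 and equate their A5 entries.
Row 1 is now all distinguished symbols — the join is lossless.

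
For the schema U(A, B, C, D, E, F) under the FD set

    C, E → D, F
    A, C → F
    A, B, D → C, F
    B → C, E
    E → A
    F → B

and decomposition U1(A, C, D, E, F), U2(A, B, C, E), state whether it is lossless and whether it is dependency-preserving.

Lossless test: (A, C, E)⁺ = {A, B, C, D, E, F}, which contains all of one fragment — lossless.
Dependency preservation: A, B, D → C, F; F → B are not contained in any single fragment, but the restricted closure of each left-hand side across the fragments still reaches the right-hand side; the remaining FDs each lie inside some fragment. All dependencies are preserved.

lossless and dependency-preserving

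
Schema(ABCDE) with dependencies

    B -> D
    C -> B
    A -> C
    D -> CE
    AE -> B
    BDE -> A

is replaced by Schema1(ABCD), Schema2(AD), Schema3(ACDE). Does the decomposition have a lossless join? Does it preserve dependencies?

Lossless test (chase): Rows 1 and 3 agree on C; apply C→B and equate their B entries. Rows 1 and 2 agree on A; apply A→C and equate their C entries. Rows 1 and 2 agree on D; apply D→CE and equate their CE entries. Rows 1 and 3 agree on D; apply D→CE and equate their CE entries. Rows 1 and 2 agree on AE; apply AE→B and equate their B entries. Row 1 is now all distinguished symbols — the join is lossless.
Dependency preservation: AE → B; BDE → A are not contained in any single fragment, but the restricted closure of each left-hand side across the fragments still reaches the right-hand side; the remaining FDs each lie inside some fragment. All dependencies are preserved.

lossless and dependency-preserving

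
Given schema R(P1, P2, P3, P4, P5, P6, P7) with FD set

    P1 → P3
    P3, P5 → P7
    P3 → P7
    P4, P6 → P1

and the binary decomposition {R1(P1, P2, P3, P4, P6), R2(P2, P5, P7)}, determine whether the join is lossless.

No

Common attributes: R1 ∩ R2 = {P2}.
No dependency enlarges {P2}, so (P2)⁺ = {P2}.
The closure contains neither all of R1 = {P1, P2, P3, P4, P6} nor all of R2 = {P2, P5, P7}, so the common attributes are not a superkey of either fragment. The join is lossy.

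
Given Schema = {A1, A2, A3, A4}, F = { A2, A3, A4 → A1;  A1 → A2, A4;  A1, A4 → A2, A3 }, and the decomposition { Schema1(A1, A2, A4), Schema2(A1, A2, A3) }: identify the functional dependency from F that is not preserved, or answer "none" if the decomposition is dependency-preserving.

Check A2, A3, A4 → A1: no single fragment contains all of {A1, A2, A3, A4}, and the restricted closure of {A2, A3, A4} across the fragments never reaches {A1}.
A1 → A2, A4 is preserved.
A1, A4 → A2, A3 is preserved.

A2, A3, A4 → A1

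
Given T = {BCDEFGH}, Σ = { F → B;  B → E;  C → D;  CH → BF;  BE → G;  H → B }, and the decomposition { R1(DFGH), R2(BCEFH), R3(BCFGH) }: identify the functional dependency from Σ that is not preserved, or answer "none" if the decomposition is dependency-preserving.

C → D

Check C → D: no single fragment contains all of {CD}, and the restricted closure of {C} across the fragments never reaches {D}.
F → B is preserved.
B → E is preserved.
CH → BF is preserved.
BE → G is preserved.
H → B is preserved.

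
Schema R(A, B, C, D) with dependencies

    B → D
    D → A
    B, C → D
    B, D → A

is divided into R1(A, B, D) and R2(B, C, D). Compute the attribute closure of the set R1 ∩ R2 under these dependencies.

A, B, D

R1 ∩ R2 = {B, D}.
D → A applies, adding A
Closure: {A, B, D}.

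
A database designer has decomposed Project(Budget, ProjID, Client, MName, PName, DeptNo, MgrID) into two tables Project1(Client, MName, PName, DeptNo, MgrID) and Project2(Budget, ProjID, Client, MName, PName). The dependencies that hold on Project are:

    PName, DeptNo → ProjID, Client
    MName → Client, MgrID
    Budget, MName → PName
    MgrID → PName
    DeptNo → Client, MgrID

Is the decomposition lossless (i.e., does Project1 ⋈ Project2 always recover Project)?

No

Common attributes: Project1 ∩ Project2 = {Client, MName, PName}.
Closure of {Client, MName, PName}: MName → Client, MgrID applies, adding MgrID. So (Client, MName, PName)⁺ = {Client, MName, PName, MgrID}.
The closure contains neither all of Project1 = {Client, MName, PName, DeptNo, MgrID} nor all of Project2 = {Budget, ProjID, Client, MName, PName}, so the common attributes are not a superkey of either fragment. The join is lossy.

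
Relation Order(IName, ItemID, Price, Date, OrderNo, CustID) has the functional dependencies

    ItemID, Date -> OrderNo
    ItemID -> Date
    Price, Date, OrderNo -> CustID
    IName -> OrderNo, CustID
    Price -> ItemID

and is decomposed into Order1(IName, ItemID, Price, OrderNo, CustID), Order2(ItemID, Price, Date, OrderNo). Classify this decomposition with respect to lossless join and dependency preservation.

Lossless test: (ItemID, Price, OrderNo)⁺ = {ItemID, Price, Date, OrderNo, CustID}, which contains all of one fragment — lossless.
Dependency preservation: Price, Date, OrderNo → CustID is not contained in any single fragment, but the restricted closure of its left-hand side across the fragments still reaches the right-hand side; the remaining FDs each lie inside some fragment. All dependencies are preserved.

lossless and dependency-preserving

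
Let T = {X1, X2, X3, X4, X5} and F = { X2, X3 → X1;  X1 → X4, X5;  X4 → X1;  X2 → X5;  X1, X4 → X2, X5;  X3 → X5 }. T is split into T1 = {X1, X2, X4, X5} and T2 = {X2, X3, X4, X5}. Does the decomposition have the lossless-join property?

Common attributes: T1 ∩ T2 = {X2, X4, X5}.
Closure of {X2, X4, X5}: X4 → X1 applies, adding X1. So (X2, X4, X5)⁺ = {X1, X2, X4, X5}.
This closure contains every attribute of T1, so T1 ∩ T2 → T1. The join is lossless.

Yes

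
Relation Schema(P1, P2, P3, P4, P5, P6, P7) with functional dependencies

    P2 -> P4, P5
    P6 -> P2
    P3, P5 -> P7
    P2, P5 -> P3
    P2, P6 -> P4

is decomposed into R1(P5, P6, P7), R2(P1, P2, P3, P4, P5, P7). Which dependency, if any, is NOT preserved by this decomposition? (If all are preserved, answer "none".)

Check P6 → P2: no single fragment contains all of {P2, P6}, and the restricted closure of {P6} across the fragments never reaches {P2}.
P2 → P4, P5 is preserved.
P3, P5 → P7 is preserved.
P2, P5 → P3 is preserved.
P2, P6 → P4 is preserved.

P6 -> P2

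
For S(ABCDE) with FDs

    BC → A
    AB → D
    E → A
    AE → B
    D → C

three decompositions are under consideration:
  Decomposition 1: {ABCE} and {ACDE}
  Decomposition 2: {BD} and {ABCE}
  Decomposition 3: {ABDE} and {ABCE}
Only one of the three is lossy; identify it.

Decomposition 1: common = {ACE}, closure = {ABCDE} → lossless.
Decomposition 2: common = {B}, closure = {B} → lossy.
Decomposition 3: common = {ABE}, closure = {ABCDE} → lossless.

Decomposition 2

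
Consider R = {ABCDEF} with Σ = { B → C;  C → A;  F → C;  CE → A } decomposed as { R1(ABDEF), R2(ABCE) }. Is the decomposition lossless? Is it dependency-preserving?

lossless but not dependency-preserving

Lossless test: (ABE)⁺ = {ABCE}, which contains all of one fragment — lossless.
Dependency preservation: the restricted closure of {F} across the fragments never reaches {C}, so F → C cannot be enforced without a join — not preserved.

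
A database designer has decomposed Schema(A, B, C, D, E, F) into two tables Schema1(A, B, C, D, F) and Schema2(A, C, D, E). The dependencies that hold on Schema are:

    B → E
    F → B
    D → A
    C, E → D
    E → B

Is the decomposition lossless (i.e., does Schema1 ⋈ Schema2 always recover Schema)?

No

Common attributes: Schema1 ∩ Schema2 = {A, C, D}.
No dependency enlarges {A, C, D}, so (A, C, D)⁺ = {A, C, D}.
The closure contains neither all of Schema1 = {A, B, C, D, F} nor all of Schema2 = {A, C, D, E}, so the common attributes are not a superkey of either fragment. The join is lossy.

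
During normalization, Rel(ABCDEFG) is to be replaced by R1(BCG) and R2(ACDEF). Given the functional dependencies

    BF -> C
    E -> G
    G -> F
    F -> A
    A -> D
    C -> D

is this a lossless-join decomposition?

Common attributes: R1 ∩ R2 = {C}.
Closure of {C}: C → D applies, adding D. So (C)⁺ = {CD}.
The closure contains neither all of R1 = {BCG} nor all of R2 = {ACDEF}, so the common attributes are not a superkey of either fragment. The join is lossy.

No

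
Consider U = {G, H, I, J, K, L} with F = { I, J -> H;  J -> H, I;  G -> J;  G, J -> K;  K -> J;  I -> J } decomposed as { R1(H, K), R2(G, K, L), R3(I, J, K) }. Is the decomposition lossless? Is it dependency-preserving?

Lossless test (chase): Rows 1 and 2 agree on K; apply K→J and equate their J entries. Rows 1 and 3 agree on K; apply K→J and equate their J entries. Rows 1 and 2 agree on J; apply J→H, I and equate their H, I entries. Rows 1 and 3 agree on J; apply J→H, I and equate their H, I entries. Row 2 is now all distinguished symbols — the join is lossless.
Dependency preservation: the restricted closure of {I, J} across the fragments never reaches {H}, so I, J → H cannot be enforced without a join — not preserved.

lossless but not dependency-preserving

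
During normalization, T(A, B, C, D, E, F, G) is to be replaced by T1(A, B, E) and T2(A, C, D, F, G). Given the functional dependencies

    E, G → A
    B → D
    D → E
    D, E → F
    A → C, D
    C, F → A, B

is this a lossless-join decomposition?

Yes

Common attributes: T1 ∩ T2 = {A}.
Closure of {A}: A → C, D applies, adding C, D; D → E applies, adding E; D, E → F applies, adding F; C, F → A, B applies, adding B. So (A)⁺ = {A, B, C, D, E, F}.
This closure contains every attribute of T1, so T1 ∩ T2 → T1. The join is lossless.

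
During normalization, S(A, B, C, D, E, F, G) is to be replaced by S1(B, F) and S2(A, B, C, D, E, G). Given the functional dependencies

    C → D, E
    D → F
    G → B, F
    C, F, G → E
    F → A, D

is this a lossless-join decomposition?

No

Common attributes: S1 ∩ S2 = {B}.
No dependency enlarges {B}, so (B)⁺ = {B}.
The closure contains neither all of S1 = {B, F} nor all of S2 = {A, B, C, D, E, G}, so the common attributes are not a superkey of either fragment. The join is lossy.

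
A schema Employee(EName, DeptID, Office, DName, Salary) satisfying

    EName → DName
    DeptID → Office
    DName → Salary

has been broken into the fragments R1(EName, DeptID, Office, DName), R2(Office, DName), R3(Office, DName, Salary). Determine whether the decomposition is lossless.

Yes

Chase test. Columns are EName, DeptID, Office, DName, Salary; row i has aⱼ where attribute j ∈ Ri, else bᵢⱼ.
Initial tableau (one row per fragment):
  row 1: a1 a2 a3 a4 b15
  row 2: b21 b22 a3 a4 b25
  row 3: b31 b32 a3 a4 a5
Rows 1 and 2 agree on DName; apply DName→Salary and equate their Salary entries.
Rows 1 and 3 agree on DName; apply DName→Salary and equate their Salary entries.
Row 1 is now all distinguished symbols — the join is lossless.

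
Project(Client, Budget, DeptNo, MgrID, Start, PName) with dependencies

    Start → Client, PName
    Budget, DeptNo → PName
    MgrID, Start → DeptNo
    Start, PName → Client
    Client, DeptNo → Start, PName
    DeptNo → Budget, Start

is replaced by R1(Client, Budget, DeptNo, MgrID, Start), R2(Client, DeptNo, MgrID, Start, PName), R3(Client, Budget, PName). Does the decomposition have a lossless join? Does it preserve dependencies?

Lossless test (chase): Rows 1 and 2 agree on Start; apply Start→Client, PName and equate their Client, PName entries. Rows 1 and 2 agree on DeptNo; apply DeptNo→Budget, Start and equate their Budget, Start entries. Row 1 is now all distinguished symbols — the join is lossless.
Dependency preservation: Budget, DeptNo → PName is not contained in any single fragment, but the restricted closure of its left-hand side across the fragments still reaches the right-hand side; the remaining FDs each lie inside some fragment. All dependencies are preserved.

lossless and dependency-preserving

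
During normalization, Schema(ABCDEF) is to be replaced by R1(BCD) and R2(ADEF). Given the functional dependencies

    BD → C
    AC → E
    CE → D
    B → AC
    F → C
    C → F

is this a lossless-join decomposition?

No

Common attributes: R1 ∩ R2 = {D}.
No dependency enlarges {D}, so (D)⁺ = {D}.
The closure contains neither all of R1 = {BCD} nor all of R2 = {ADEF}, so the common attributes are not a superkey of either fragment. The join is lossy.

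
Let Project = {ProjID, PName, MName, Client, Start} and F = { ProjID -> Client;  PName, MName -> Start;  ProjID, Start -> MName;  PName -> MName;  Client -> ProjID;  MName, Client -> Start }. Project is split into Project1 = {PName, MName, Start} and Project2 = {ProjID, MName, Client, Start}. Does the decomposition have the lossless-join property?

No

Common attributes: Project1 ∩ Project2 = {MName, Start}.
No dependency enlarges {MName, Start}, so (MName, Start)⁺ = {MName, Start}.
The closure contains neither all of Project1 = {PName, MName, Start} nor all of Project2 = {ProjID, MName, Client, Start}, so the common attributes are not a superkey of either fragment. The join is lossy.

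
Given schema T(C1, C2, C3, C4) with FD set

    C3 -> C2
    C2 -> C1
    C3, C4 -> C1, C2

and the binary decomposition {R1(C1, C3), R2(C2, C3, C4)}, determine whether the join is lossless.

Yes

Common attributes: R1 ∩ R2 = {C3}.
Closure of {C3}: C3 → C2 applies, adding C2; C2 → C1 applies, adding C1. So (C3)⁺ = {C1, C2, C3}.
This closure contains every attribute of R1, so R1 ∩ R2 → R1. The join is lossless.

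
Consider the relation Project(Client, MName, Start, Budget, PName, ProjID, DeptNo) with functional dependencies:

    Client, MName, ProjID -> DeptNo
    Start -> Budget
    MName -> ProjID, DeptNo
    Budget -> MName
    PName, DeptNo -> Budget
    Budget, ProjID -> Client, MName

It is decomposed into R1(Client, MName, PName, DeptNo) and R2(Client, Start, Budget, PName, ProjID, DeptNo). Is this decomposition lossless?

Yes

Common attributes: R1 ∩ R2 = {Client, PName, DeptNo}.
Closure of {Client, PName, DeptNo}: PName, DeptNo → Budget applies, adding Budget; Budget → MName applies, adding MName; MName → ProjID, DeptNo applies, adding ProjID. So (Client, PName, DeptNo)⁺ = {Client, MName, Budget, PName, ProjID, DeptNo}.
This closure contains every attribute of R1, so R1 ∩ R2 → R1. The join is lossless.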